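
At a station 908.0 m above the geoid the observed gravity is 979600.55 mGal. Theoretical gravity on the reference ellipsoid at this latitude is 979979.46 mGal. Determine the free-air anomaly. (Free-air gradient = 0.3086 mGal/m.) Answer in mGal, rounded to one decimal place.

-98.7

Free-air correction = 0.3086 × 908.0 = 280.21 mGal
Free-air anomaly = 979600.55 − 979979.46 + (280.21) = -98.70 mGal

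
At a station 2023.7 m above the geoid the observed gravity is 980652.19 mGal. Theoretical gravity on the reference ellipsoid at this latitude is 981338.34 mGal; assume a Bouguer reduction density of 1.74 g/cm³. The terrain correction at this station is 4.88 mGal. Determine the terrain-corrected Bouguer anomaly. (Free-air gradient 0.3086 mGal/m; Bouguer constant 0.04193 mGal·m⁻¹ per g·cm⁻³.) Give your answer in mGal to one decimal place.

-204.4

Free-air correction = 0.3086 × 2023.7 = 624.51 mGal
Free-air anomaly = 980652.19 − 981338.34 + (624.51) = -61.64 mGal
Bouguer slab correction = 0.04193 × 1.74 × 2023.7 = 147.65 mGal
Simple Bouguer anomaly = -61.64 − (147.65) = -209.29 mGal
Complete Bouguer anomaly = -209.29 + 4.88 = -204.41 mGal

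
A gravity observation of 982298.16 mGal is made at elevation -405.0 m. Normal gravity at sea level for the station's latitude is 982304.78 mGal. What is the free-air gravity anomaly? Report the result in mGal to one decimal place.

Free-air correction = 0.3086 × -405.0 = -124.98 mGal
Free-air anomaly = 982298.16 − 982304.78 + (-124.98) = -131.60 mGal

-131.6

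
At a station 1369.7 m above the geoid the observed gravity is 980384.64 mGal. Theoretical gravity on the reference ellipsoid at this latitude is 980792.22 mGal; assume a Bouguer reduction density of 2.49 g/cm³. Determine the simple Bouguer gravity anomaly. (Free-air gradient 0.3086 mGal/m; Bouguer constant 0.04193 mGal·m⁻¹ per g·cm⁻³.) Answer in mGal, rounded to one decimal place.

Free-air correction = 0.3086 × 1369.7 = 422.69 mGal
Free-air anomaly = 980384.64 − 980792.22 + (422.69) = 15.11 mGal
Bouguer slab correction = 0.04193 × 2.49 × 1369.7 = 143.00 mGal
Simple Bouguer anomaly = 15.11 − (143.00) = -127.89 mGal

-127.9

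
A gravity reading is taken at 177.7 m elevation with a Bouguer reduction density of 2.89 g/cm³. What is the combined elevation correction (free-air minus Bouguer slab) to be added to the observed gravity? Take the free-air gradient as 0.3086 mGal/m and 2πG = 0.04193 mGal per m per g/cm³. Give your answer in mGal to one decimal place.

33.3

Combined gradient = 0.3086 − 0.04193 × 2.89 = 0.1874223 mGal/m
Combined elevation correction = 0.1874223 × 177.7 = 33.3 mGal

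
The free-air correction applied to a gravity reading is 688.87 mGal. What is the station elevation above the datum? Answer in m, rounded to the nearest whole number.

h = 688.87 / 0.3086 = 2232.24 m

2232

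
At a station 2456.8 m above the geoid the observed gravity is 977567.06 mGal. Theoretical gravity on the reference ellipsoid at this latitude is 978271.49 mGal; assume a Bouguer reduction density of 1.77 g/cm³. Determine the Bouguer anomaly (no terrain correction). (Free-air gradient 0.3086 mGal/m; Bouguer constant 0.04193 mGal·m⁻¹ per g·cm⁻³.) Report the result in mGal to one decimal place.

-128.6

Free-air correction = 0.3086 × 2456.8 = 758.17 mGal
Free-air anomaly = 977567.06 − 978271.49 + (758.17) = 53.74 mGal
Bouguer slab correction = 0.04193 × 1.77 × 2456.8 = 182.33 mGal
Simple Bouguer anomaly = 53.74 − (182.33) = -128.59 mGal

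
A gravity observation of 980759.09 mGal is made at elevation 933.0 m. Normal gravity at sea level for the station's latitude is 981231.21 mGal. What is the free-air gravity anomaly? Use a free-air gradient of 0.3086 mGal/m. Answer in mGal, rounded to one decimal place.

Free-air correction = 0.3086 × 933.0 = 287.92 mGal
Free-air anomaly = 980759.09 − 981231.21 + (287.92) = -184.20 mGal

-184.2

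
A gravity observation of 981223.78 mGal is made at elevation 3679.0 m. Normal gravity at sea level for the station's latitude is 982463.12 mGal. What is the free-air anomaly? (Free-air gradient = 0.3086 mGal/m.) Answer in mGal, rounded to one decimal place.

Free-air correction = 0.3086 × 3679.0 = 1135.34 mGal
Free-air anomaly = 981223.78 − 982463.12 + (1135.34) = -104.00 mGal

-104.0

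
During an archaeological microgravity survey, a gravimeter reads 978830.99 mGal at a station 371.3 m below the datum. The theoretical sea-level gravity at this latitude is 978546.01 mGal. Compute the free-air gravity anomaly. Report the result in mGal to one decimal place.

Free-air correction = 0.3086 × -371.3 = -114.58 mGal
Free-air anomaly = 978830.99 − 978546.01 + (-114.58) = 170.40 mGal

170.4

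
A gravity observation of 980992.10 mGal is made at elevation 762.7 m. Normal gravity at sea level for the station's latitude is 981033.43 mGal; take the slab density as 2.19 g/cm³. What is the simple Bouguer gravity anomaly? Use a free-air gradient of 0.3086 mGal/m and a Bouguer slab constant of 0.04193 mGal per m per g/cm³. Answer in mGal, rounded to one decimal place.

Free-air correction = 0.3086 × 762.7 = 235.37 mGal
Free-air anomaly = 980992.10 − 981033.43 + (235.37) = 194.04 mGal
Bouguer slab correction = 0.04193 × 2.19 × 762.7 = 70.04 mGal
Simple Bouguer anomaly = 194.04 − (70.04) = 124.00 mGal

124.0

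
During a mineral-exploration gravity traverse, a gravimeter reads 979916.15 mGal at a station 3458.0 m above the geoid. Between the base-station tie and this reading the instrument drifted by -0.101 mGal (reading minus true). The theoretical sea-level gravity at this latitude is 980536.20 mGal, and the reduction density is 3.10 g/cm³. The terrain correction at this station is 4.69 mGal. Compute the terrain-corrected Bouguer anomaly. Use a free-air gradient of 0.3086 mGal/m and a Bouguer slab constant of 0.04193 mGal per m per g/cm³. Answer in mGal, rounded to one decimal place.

Drift-corrected reading = 979916.15 − (-0.101) = 979916.251 mGal
Free-air correction = 0.3086 × 3458.0 = 1067.14 mGal
Free-air anomaly = 979916.251 − 980536.20 + (1067.14) = 447.191 mGal
Bouguer slab correction = 0.04193 × 3.10 × 3458.0 = 449.48 mGal
Simple Bouguer anomaly = 447.191 − (449.48) = -2.289 mGal
Complete Bouguer anomaly = -2.289 + 4.69 = 2.401 mGal

2.4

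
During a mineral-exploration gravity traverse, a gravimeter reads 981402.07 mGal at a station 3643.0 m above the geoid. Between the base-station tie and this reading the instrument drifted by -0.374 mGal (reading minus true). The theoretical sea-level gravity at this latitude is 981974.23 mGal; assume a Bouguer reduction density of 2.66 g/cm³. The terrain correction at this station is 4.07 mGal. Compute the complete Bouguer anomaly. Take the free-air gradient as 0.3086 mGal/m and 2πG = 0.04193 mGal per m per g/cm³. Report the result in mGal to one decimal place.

Drift-corrected reading = 981402.07 − (-0.374) = 981402.444 mGal
Free-air correction = 0.3086 × 3643.0 = 1124.23 mGal
Free-air anomaly = 981402.444 − 981974.23 + (1124.23) = 552.444 mGal
Bouguer slab correction = 0.04193 × 2.66 × 3643.0 = 406.32 mGal
Simple Bouguer anomaly = 552.444 − (406.32) = 146.124 mGal
Complete Bouguer anomaly = 146.124 + 4.07 = 150.194 mGal

150.2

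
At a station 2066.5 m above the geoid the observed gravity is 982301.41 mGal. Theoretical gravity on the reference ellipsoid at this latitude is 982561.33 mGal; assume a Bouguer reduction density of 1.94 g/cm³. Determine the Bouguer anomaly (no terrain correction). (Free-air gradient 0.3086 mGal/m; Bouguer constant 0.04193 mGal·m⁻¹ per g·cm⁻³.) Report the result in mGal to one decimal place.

209.7

Free-air correction = 0.3086 × 2066.5 = 637.72 mGal
Free-air anomaly = 982301.41 − 982561.33 + (637.72) = 377.80 mGal
Bouguer slab correction = 0.04193 × 1.94 × 2066.5 = 168.10 mGal
Simple Bouguer anomaly = 377.80 − (168.10) = 209.70 mGal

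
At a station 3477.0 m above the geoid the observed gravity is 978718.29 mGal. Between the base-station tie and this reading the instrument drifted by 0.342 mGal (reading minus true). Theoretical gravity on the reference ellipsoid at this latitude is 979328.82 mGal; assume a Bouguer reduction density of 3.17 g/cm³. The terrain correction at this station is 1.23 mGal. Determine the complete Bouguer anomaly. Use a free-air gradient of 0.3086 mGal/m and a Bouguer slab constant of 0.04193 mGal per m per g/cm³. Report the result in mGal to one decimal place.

1.2

Drift-corrected reading = 978718.29 − (0.342) = 978717.948 mGal
Free-air correction = 0.3086 × 3477.0 = 1073.00 mGal
Free-air anomaly = 978717.948 − 979328.82 + (1073.00) = 462.128 mGal
Bouguer slab correction = 0.04193 × 3.17 × 3477.0 = 462.16 mGal
Simple Bouguer anomaly = 462.128 − (462.16) = -0.032 mGal
Complete Bouguer anomaly = -0.032 + 1.23 = 1.198 mGal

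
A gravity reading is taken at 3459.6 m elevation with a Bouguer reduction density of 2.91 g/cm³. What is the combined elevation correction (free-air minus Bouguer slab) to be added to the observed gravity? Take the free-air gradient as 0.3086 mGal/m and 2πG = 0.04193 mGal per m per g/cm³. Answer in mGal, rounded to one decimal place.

Combined gradient = 0.3086 − 0.04193 × 2.91 = 0.1865837 mGal/m
Combined elevation correction = 0.1865837 × 3459.6 = 645.5 mGal

645.5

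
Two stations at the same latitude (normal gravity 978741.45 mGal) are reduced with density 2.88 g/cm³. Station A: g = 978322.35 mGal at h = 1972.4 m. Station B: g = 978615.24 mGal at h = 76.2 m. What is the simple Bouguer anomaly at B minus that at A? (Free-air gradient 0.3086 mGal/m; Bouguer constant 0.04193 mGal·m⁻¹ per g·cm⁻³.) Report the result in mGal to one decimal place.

Δg_SB(A) = 978322.35 − 978741.45 + 0.3086×1972.4 − 0.04193×2.88×1972.4 = -48.60 mGal
Δg_SB(B) = 978615.24 − 978741.45 + 0.3086×76.2 − 0.04193×2.88×76.2 = -111.90 mGal
Difference = -111.90 − (-48.60) = -63.30 mGal

-63.3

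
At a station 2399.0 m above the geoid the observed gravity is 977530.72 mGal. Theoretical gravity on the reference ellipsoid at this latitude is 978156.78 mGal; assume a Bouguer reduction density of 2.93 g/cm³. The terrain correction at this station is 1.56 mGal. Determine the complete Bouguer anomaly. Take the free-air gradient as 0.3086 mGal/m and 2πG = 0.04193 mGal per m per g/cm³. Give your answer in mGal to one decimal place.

Free-air correction = 0.3086 × 2399.0 = 740.33 mGal
Free-air anomaly = 977530.72 − 978156.78 + (740.33) = 114.27 mGal
Bouguer slab correction = 0.04193 × 2.93 × 2399.0 = 294.73 mGal
Simple Bouguer anomaly = 114.27 − (294.73) = -180.46 mGal
Complete Bouguer anomaly = -180.46 + 1.56 = -178.90 mGal

-178.9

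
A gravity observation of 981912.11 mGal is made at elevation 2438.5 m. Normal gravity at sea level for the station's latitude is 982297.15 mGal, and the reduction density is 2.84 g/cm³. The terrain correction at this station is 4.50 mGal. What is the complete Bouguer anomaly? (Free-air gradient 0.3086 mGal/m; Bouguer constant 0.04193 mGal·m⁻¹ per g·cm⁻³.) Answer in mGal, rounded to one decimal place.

Free-air correction = 0.3086 × 2438.5 = 752.52 mGal
Free-air anomaly = 981912.11 − 982297.15 + (752.52) = 367.48 mGal
Bouguer slab correction = 0.04193 × 2.84 × 2438.5 = 290.38 mGal
Simple Bouguer anomaly = 367.48 − (290.38) = 77.10 mGal
Complete Bouguer anomaly = 77.10 + 4.50 = 81.60 mGal

81.6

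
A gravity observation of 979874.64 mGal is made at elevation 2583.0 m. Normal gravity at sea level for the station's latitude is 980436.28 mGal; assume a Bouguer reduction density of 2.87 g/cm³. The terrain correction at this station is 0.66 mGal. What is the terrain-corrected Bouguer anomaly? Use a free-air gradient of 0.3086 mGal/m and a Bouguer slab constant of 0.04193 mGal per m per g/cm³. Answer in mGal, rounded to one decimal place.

-74.7

Free-air correction = 0.3086 × 2583.0 = 797.11 mGal
Free-air anomaly = 979874.64 − 980436.28 + (797.11) = 235.47 mGal
Bouguer slab correction = 0.04193 × 2.87 × 2583.0 = 310.84 mGal
Simple Bouguer anomaly = 235.47 − (310.84) = -75.37 mGal
Complete Bouguer anomaly = -75.37 + 0.66 = -74.71 mGal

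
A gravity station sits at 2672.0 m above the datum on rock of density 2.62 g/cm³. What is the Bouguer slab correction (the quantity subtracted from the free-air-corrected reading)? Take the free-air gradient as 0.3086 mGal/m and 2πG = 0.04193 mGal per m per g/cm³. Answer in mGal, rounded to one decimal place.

Bouguer slab correction = 0.04193 × 2.62 × 2672.0 = 293.5 mGal

293.5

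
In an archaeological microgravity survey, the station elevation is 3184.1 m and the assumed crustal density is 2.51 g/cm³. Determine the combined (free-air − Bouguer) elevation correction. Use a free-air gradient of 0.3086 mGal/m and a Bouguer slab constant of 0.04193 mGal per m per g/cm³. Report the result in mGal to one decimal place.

Combined gradient = 0.3086 − 0.04193 × 2.51 = 0.2033557 mGal/m
Combined elevation correction = 0.2033557 × 3184.1 = 647.5 mGal

647.5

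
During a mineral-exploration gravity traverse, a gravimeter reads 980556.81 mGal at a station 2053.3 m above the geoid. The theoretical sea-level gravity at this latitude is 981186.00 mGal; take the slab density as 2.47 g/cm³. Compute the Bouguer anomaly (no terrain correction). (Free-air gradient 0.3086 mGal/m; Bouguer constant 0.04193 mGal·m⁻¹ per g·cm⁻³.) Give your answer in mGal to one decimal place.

Free-air correction = 0.3086 × 2053.3 = 633.65 mGal
Free-air anomaly = 980556.81 − 981186.00 + (633.65) = 4.46 mGal
Bouguer slab correction = 0.04193 × 2.47 × 2053.3 = 212.65 mGal
Simple Bouguer anomaly = 4.46 − (212.65) = -208.19 mGal

-208.2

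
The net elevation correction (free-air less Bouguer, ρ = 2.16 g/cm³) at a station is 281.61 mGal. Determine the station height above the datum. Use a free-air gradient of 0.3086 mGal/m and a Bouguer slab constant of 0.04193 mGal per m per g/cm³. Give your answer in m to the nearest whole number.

Combined gradient = 0.3086 − 0.04193 × 2.16 = 0.2180312 mGal/m
h = 281.61 / 0.2180312 = 1291.60 m

1292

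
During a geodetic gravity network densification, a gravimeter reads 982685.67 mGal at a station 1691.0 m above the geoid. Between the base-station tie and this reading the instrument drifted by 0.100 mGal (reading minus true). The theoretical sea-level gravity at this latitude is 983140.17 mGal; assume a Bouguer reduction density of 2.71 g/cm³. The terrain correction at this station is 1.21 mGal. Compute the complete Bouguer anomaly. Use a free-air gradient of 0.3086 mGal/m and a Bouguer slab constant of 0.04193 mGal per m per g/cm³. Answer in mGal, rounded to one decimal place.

-123.7

Drift-corrected reading = 982685.67 − (0.100) = 982685.570 mGal
Free-air correction = 0.3086 × 1691.0 = 521.84 mGal
Free-air anomaly = 982685.570 − 983140.17 + (521.84) = 67.240 mGal
Bouguer slab correction = 0.04193 × 2.71 × 1691.0 = 192.15 mGal
Simple Bouguer anomaly = 67.240 − (192.15) = -124.910 mGal
Complete Bouguer anomaly = -124.910 + 1.21 = -123.700 mGal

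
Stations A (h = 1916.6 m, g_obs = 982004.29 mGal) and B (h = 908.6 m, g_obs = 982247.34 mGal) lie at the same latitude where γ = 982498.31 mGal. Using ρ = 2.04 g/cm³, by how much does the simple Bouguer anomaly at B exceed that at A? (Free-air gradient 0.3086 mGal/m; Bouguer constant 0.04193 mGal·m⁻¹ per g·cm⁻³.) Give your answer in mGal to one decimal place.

Δg_SB(A) = 982004.29 − 982498.31 + 0.3086×1916.6 − 0.04193×2.04×1916.6 = -66.50 mGal
Δg_SB(B) = 982247.34 − 982498.31 + 0.3086×908.6 − 0.04193×2.04×908.6 = -48.30 mGal
Difference = -48.30 − (-66.50) = 18.20 mGal

18.2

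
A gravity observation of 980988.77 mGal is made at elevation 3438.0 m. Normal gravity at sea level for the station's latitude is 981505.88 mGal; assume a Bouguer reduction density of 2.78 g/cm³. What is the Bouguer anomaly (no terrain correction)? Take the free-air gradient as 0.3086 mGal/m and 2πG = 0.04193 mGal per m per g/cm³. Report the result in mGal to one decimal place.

143.1

Free-air correction = 0.3086 × 3438.0 = 1060.97 mGal
Free-air anomaly = 980988.77 − 981505.88 + (1060.97) = 543.86 mGal
Bouguer slab correction = 0.04193 × 2.78 × 3438.0 = 400.75 mGal
Simple Bouguer anomaly = 543.86 − (400.75) = 143.11 mGal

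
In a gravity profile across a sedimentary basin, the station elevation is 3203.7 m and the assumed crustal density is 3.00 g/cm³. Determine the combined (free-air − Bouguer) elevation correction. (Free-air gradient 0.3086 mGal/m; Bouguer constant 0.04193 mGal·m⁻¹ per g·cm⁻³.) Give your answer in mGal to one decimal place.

Combined gradient = 0.3086 − 0.04193 × 3.00 = 0.1828100 mGal/m
Combined elevation correction = 0.1828100 × 3203.7 = 585.7 mGal

585.7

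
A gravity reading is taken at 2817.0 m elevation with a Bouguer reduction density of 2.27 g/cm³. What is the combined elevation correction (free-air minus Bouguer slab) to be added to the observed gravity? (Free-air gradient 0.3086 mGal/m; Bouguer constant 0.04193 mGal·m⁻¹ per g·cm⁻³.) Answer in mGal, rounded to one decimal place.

Combined gradient = 0.3086 − 0.04193 × 2.27 = 0.2134189 mGal/m
Combined elevation correction = 0.2134189 × 2817.0 = 601.2 mGal

601.2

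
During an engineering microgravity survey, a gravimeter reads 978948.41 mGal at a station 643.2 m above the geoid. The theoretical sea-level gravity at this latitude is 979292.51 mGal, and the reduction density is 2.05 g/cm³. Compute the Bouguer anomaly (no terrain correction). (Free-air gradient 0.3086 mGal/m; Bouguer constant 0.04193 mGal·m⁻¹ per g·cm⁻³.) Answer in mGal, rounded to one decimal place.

Free-air correction = 0.3086 × 643.2 = 198.49 mGal
Free-air anomaly = 978948.41 − 979292.51 + (198.49) = -145.61 mGal
Bouguer slab correction = 0.04193 × 2.05 × 643.2 = 55.29 mGal
Simple Bouguer anomaly = -145.61 − (55.29) = -200.90 mGal

-200.9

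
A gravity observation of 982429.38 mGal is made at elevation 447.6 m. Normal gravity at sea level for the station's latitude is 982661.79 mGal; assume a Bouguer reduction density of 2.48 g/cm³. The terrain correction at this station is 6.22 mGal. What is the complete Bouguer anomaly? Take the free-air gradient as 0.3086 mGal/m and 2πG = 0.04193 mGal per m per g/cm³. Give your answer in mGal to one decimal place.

Free-air correction = 0.3086 × 447.6 = 138.13 mGal
Free-air anomaly = 982429.38 − 982661.79 + (138.13) = -94.28 mGal
Bouguer slab correction = 0.04193 × 2.48 × 447.6 = 46.54 mGal
Simple Bouguer anomaly = -94.28 − (46.54) = -140.82 mGal
Complete Bouguer anomaly = -140.82 + 6.22 = -134.60 mGal

-134.6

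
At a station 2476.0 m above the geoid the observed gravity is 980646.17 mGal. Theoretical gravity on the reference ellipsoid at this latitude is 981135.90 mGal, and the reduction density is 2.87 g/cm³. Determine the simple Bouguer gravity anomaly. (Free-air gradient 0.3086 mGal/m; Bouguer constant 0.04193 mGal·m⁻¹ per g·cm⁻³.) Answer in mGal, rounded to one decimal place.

-23.6

Free-air correction = 0.3086 × 2476.0 = 764.09 mGal
Free-air anomaly = 980646.17 − 981135.90 + (764.09) = 274.36 mGal
Bouguer slab correction = 0.04193 × 2.87 × 2476.0 = 297.96 mGal
Simple Bouguer anomaly = 274.36 − (297.96) = -23.60 mGal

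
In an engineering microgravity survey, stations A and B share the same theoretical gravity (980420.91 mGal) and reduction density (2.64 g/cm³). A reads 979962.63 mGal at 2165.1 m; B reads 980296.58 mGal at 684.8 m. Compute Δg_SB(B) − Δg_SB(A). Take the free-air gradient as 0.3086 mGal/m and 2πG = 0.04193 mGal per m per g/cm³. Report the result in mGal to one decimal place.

Δg_SB(A) = 979962.63 − 980420.91 + 0.3086×2165.1 − 0.04193×2.64×2165.1 = -29.80 mGal
Δg_SB(B) = 980296.58 − 980420.91 + 0.3086×684.8 − 0.04193×2.64×684.8 = 11.20 mGal
Difference = 11.20 − (-29.80) = 41.00 mGal

41.0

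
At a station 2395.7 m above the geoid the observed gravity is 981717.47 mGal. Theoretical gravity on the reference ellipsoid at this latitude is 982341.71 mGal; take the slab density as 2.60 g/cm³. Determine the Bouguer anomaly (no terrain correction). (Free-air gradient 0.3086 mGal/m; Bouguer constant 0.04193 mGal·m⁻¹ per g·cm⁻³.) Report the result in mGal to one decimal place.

Free-air correction = 0.3086 × 2395.7 = 739.31 mGal
Free-air anomaly = 981717.47 − 982341.71 + (739.31) = 115.07 mGal
Bouguer slab correction = 0.04193 × 2.60 × 2395.7 = 261.17 mGal
Simple Bouguer anomaly = 115.07 − (261.17) = -146.10 mGal

-146.1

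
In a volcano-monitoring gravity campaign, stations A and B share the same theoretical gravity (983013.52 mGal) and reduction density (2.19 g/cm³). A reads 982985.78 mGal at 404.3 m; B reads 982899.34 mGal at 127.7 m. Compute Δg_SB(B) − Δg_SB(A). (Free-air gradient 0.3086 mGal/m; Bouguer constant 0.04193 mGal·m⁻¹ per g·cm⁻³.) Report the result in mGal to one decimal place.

Δg_SB(A) = 982985.78 − 983013.52 + 0.3086×404.3 − 0.04193×2.19×404.3 = 59.90 mGal
Δg_SB(B) = 982899.34 − 983013.52 + 0.3086×127.7 − 0.04193×2.19×127.7 = -86.50 mGal
Difference = -86.50 − (59.90) = -146.40 mGal

-146.4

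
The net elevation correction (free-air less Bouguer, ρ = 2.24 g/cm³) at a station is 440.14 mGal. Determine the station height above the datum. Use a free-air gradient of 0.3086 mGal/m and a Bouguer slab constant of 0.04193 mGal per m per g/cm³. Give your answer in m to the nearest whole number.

Combined gradient = 0.3086 − 0.04193 × 2.24 = 0.2146768 mGal/m
h = 440.14 / 0.2146768 = 2050.24 m

2050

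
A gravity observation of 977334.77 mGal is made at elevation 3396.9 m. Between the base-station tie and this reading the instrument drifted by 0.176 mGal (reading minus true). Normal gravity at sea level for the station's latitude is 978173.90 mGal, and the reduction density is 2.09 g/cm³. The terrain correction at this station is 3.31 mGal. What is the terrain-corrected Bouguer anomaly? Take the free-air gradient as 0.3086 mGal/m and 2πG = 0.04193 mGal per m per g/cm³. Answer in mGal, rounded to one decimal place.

-85.4

Drift-corrected reading = 977334.77 − (0.176) = 977334.594 mGal
Free-air correction = 0.3086 × 3396.9 = 1048.28 mGal
Free-air anomaly = 977334.594 − 978173.90 + (1048.28) = 208.974 mGal
Bouguer slab correction = 0.04193 × 2.09 × 3396.9 = 297.68 mGal
Simple Bouguer anomaly = 208.974 − (297.68) = -88.706 mGal
Complete Bouguer anomaly = -88.706 + 3.31 = -85.396 mGal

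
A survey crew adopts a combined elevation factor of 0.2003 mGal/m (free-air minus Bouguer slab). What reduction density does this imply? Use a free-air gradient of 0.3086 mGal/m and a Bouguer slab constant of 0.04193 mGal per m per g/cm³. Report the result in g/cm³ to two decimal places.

0.2003 = 0.3086 − 0.04193 × ρ
ρ = (0.3086 − 0.2003) / 0.04193 = 2.58 g/cm³

2.58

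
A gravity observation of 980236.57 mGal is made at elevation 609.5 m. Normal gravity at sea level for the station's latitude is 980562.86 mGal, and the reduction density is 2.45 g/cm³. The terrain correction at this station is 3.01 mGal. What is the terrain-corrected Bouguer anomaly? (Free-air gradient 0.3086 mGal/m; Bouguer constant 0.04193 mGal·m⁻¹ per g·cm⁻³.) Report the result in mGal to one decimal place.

-197.8

Free-air correction = 0.3086 × 609.5 = 188.09 mGal
Free-air anomaly = 980236.57 − 980562.86 + (188.09) = -138.20 mGal
Bouguer slab correction = 0.04193 × 2.45 × 609.5 = 62.61 mGal
Simple Bouguer anomaly = -138.20 − (62.61) = -200.81 mGal
Complete Bouguer anomaly = -200.81 + 3.01 = -197.80 mGal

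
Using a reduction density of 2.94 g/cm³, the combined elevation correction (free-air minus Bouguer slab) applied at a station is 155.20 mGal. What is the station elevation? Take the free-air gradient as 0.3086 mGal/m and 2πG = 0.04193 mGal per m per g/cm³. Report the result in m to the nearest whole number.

Combined gradient = 0.3086 − 0.04193 × 2.94 = 0.1853258 mGal/m
h = 155.20 / 0.1853258 = 837.44 m

837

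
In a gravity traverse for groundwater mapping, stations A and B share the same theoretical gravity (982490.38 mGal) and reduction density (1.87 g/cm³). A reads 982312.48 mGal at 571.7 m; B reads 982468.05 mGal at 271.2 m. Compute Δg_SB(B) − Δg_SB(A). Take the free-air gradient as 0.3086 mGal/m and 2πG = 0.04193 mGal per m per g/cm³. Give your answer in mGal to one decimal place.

Δg_SB(A) = 982312.48 − 982490.38 + 0.3086×571.7 − 0.04193×1.87×571.7 = -46.30 mGal
Δg_SB(B) = 982468.05 − 982490.38 + 0.3086×271.2 − 0.04193×1.87×271.2 = 40.10 mGal
Difference = 40.10 − (-46.30) = 86.40 mGal

86.4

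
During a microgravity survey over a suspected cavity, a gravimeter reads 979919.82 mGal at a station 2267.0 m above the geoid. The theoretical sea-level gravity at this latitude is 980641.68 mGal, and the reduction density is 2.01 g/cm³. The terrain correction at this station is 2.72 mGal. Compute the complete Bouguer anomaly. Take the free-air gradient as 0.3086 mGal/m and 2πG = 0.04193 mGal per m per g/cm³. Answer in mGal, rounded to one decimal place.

Free-air correction = 0.3086 × 2267.0 = 699.60 mGal
Free-air anomaly = 979919.82 − 980641.68 + (699.60) = -22.26 mGal
Bouguer slab correction = 0.04193 × 2.01 × 2267.0 = 191.06 mGal
Simple Bouguer anomaly = -22.26 − (191.06) = -213.32 mGal
Complete Bouguer anomaly = -213.32 + 2.72 = -210.60 mGal

-210.6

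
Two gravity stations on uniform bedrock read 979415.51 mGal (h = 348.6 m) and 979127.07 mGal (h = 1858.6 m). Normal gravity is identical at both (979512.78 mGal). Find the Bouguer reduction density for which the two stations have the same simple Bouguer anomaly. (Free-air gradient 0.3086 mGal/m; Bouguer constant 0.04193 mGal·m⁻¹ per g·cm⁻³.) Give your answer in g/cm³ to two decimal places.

Δg_obs = 979127.07 − 979415.51 = -288.44 mGal over Δh = 1858.6 − 348.6 = 1510.0 m
Equal Bouguer anomalies ⇒ Δg_obs + (0.3086 − 0.04193ρ)·Δh = 0
0.3086 − 0.04193ρ = −Δg_obs/Δh = 0.19102
ρ = (0.3086 − 0.19102) / 0.04193 = 2.80 g/cm³

2.80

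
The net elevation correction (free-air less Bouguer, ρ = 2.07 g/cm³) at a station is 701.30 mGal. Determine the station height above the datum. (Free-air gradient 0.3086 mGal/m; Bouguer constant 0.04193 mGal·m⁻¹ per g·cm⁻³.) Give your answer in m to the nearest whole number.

Combined gradient = 0.3086 − 0.04193 × 2.07 = 0.2218049 mGal/m
h = 701.30 / 0.2218049 = 3161.79 m

3162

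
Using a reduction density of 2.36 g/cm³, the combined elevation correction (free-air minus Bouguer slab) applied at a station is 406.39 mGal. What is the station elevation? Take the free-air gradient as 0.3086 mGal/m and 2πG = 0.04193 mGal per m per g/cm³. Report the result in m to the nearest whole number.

Combined gradient = 0.3086 − 0.04193 × 2.36 = 0.2096452 mGal/m
h = 406.39 / 0.2096452 = 1938.47 m

1938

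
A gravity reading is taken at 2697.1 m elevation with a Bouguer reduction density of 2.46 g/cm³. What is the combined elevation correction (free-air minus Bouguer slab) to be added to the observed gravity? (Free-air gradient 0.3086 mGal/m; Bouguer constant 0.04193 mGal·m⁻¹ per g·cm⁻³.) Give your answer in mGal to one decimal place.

554.1

Combined gradient = 0.3086 − 0.04193 × 2.46 = 0.2054522 mGal/m
Combined elevation correction = 0.2054522 × 2697.1 = 554.1 mGal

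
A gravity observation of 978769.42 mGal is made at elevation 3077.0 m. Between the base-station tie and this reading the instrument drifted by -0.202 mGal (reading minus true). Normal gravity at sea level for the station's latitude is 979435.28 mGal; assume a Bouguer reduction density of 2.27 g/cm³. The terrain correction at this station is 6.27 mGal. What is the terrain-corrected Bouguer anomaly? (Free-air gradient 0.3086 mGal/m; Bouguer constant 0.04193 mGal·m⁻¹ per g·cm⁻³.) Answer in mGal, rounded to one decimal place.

Drift-corrected reading = 978769.42 − (-0.202) = 978769.622 mGal
Free-air correction = 0.3086 × 3077.0 = 949.56 mGal
Free-air anomaly = 978769.622 − 979435.28 + (949.56) = 283.902 mGal
Bouguer slab correction = 0.04193 × 2.27 × 3077.0 = 292.87 mGal
Simple Bouguer anomaly = 283.902 − (292.87) = -8.968 mGal
Complete Bouguer anomaly = -8.968 + 6.27 = -2.698 mGal

-2.7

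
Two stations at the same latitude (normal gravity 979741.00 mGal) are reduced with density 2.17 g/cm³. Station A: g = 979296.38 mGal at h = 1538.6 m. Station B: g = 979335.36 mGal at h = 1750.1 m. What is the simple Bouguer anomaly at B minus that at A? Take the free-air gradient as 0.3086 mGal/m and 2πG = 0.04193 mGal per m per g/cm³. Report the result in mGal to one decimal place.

85.0

Δg_SB(A) = 979296.38 − 979741.00 + 0.3086×1538.6 − 0.04193×2.17×1538.6 = -109.80 mGal
Δg_SB(B) = 979335.36 − 979741.00 + 0.3086×1750.1 − 0.04193×2.17×1750.1 = -24.80 mGal
Difference = -24.80 − (-109.80) = 85.00 mGal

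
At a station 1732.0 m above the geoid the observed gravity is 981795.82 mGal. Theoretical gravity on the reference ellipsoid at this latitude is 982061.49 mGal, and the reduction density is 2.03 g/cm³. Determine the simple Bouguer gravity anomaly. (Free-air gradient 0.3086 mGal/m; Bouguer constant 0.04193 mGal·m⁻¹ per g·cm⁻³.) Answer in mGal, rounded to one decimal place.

Free-air correction = 0.3086 × 1732.0 = 534.50 mGal
Free-air anomaly = 981795.82 − 982061.49 + (534.50) = 268.83 mGal
Bouguer slab correction = 0.04193 × 2.03 × 1732.0 = 147.42 mGal
Simple Bouguer anomaly = 268.83 − (147.42) = 121.41 mGal

121.4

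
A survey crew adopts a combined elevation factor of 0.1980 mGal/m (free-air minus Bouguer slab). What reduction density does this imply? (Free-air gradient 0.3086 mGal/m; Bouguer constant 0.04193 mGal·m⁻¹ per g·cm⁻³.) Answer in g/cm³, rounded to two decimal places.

0.1980 = 0.3086 − 0.04193 × ρ
ρ = (0.3086 − 0.1980) / 0.04193 = 2.64 g/cm³

2.64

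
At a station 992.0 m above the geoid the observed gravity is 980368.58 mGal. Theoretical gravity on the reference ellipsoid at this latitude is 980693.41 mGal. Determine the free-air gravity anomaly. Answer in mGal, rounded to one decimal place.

-18.7

Free-air correction = 0.3086 × 992.0 = 306.13 mGal
Free-air anomaly = 980368.58 − 980693.41 + (306.13) = -18.70 mGal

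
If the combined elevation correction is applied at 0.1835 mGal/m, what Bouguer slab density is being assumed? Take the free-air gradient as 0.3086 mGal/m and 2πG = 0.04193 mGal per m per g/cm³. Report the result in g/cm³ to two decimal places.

0.1835 = 0.3086 − 0.04193 × ρ
ρ = (0.3086 − 0.1835) / 0.04193 = 2.98 g/cm³

2.98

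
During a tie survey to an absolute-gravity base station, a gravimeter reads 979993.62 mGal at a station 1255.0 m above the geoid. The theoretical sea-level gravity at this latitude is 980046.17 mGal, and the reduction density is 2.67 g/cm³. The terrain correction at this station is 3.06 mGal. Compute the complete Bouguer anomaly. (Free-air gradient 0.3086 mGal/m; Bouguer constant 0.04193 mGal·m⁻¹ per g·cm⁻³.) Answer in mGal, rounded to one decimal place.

Free-air correction = 0.3086 × 1255.0 = 387.29 mGal
Free-air anomaly = 979993.62 − 980046.17 + (387.29) = 334.74 mGal
Bouguer slab correction = 0.04193 × 2.67 × 1255.0 = 140.50 mGal
Simple Bouguer anomaly = 334.74 − (140.50) = 194.24 mGal
Complete Bouguer anomaly = 194.24 + 3.06 = 197.30 mGal

197.3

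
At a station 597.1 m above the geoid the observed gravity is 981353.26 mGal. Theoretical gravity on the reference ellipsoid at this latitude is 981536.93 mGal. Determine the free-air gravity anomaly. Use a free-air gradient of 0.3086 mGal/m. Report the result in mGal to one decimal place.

Free-air correction = 0.3086 × 597.1 = 184.27 mGal
Free-air anomaly = 981353.26 − 981536.93 + (184.27) = 0.60 mGal

0.6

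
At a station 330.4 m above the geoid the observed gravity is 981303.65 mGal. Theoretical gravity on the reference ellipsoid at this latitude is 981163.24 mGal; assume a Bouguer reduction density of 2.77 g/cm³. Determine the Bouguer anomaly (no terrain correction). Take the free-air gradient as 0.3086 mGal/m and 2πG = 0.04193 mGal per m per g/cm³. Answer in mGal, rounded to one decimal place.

Free-air correction = 0.3086 × 330.4 = 101.96 mGal
Free-air anomaly = 981303.65 − 981163.24 + (101.96) = 242.37 mGal
Bouguer slab correction = 0.04193 × 2.77 × 330.4 = 38.37 mGal
Simple Bouguer anomaly = 242.37 − (38.37) = 204.00 mGal

204.0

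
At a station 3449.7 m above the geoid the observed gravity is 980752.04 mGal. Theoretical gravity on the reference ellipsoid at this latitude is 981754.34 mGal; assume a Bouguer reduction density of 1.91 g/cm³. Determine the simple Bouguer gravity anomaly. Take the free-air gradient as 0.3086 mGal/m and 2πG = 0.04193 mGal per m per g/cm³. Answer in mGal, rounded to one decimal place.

-214.0

Free-air correction = 0.3086 × 3449.7 = 1064.58 mGal
Free-air anomaly = 980752.04 − 981754.34 + (1064.58) = 62.28 mGal
Bouguer slab correction = 0.04193 × 1.91 × 3449.7 = 276.27 mGal
Simple Bouguer anomaly = 62.28 − (276.27) = -213.99 mGal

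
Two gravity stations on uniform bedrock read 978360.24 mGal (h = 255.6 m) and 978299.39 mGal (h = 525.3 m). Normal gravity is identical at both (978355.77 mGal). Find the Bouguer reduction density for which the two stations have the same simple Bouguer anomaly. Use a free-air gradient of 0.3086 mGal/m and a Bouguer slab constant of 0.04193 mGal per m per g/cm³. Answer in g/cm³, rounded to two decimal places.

1.98

Δg_obs = 978299.39 − 978360.24 = -60.85 mGal over Δh = 525.3 − 255.6 = 269.7 m
Equal Bouguer anomalies ⇒ Δg_obs + (0.3086 − 0.04193ρ)·Δh = 0
0.3086 − 0.04193ρ = −Δg_obs/Δh = 0.22562
ρ = (0.3086 − 0.22562) / 0.04193 = 1.98 g/cm³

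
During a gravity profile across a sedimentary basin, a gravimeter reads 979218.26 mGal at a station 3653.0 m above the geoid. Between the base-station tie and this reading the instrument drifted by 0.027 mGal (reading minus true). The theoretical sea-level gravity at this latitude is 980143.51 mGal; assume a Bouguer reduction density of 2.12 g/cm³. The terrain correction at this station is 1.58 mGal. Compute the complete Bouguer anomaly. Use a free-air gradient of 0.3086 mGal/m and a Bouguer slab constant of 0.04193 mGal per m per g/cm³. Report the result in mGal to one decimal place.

-121.1

Drift-corrected reading = 979218.26 − (0.027) = 979218.233 mGal
Free-air correction = 0.3086 × 3653.0 = 1127.32 mGal
Free-air anomaly = 979218.233 − 980143.51 + (1127.32) = 202.043 mGal
Bouguer slab correction = 0.04193 × 2.12 × 3653.0 = 324.72 mGal
Simple Bouguer anomaly = 202.043 − (324.72) = -122.677 mGal
Complete Bouguer anomaly = -122.677 + 1.58 = -121.097 mGal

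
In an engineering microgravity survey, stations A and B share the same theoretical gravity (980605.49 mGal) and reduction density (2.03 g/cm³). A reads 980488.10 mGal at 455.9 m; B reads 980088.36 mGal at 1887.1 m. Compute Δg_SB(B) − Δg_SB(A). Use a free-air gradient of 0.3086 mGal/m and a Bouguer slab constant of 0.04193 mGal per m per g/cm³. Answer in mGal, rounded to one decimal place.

Δg_SB(A) = 980488.10 − 980605.49 + 0.3086×455.9 − 0.04193×2.03×455.9 = -15.50 mGal
Δg_SB(B) = 980088.36 − 980605.49 + 0.3086×1887.1 − 0.04193×2.03×1887.1 = -95.40 mGal
Difference = -95.40 − (-15.50) = -79.90 mGal

-79.9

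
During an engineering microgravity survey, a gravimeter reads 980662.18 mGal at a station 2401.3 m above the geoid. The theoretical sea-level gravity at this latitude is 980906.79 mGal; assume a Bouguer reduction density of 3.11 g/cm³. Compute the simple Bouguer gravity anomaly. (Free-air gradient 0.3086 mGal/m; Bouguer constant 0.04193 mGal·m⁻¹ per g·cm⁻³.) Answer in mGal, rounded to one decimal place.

183.3

Free-air correction = 0.3086 × 2401.3 = 741.04 mGal
Free-air anomaly = 980662.18 − 980906.79 + (741.04) = 496.43 mGal
Bouguer slab correction = 0.04193 × 3.11 × 2401.3 = 313.14 mGal
Simple Bouguer anomaly = 496.43 − (313.14) = 183.29 mGal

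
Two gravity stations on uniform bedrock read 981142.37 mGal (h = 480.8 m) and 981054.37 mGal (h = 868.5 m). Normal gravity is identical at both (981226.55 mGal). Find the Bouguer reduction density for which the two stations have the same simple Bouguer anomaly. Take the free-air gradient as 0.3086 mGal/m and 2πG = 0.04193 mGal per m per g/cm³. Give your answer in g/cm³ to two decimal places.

Δg_obs = 981054.37 − 981142.37 = -88.00 mGal over Δh = 868.5 − 480.8 = 387.7 m
Equal Bouguer anomalies ⇒ Δg_obs + (0.3086 − 0.04193ρ)·Δh = 0
0.3086 − 0.04193ρ = −Δg_obs/Δh = 0.22698
ρ = (0.3086 − 0.22698) / 0.04193 = 1.95 g/cm³

1.95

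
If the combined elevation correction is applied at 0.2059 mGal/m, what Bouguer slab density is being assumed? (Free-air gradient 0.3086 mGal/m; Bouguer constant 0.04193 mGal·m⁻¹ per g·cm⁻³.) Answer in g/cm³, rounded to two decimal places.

0.2059 = 0.3086 − 0.04193 × ρ
ρ = (0.3086 − 0.2059) / 0.04193 = 2.45 g/cm³

2.45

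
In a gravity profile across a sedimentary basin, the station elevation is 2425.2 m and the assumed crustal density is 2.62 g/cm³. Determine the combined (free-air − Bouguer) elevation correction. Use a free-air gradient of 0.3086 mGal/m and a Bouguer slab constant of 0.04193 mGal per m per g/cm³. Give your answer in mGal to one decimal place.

Combined gradient = 0.3086 − 0.04193 × 2.62 = 0.1987434 mGal/m
Combined elevation correction = 0.1987434 × 2425.2 = 482.0 mGal

482.0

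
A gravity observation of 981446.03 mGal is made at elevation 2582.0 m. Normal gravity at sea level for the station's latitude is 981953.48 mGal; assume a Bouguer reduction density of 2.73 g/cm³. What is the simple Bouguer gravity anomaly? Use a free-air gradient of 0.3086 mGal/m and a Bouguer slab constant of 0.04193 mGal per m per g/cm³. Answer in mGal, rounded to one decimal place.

Free-air correction = 0.3086 × 2582.0 = 796.81 mGal
Free-air anomaly = 981446.03 − 981953.48 + (796.81) = 289.36 mGal
Bouguer slab correction = 0.04193 × 2.73 × 2582.0 = 295.56 mGal
Simple Bouguer anomaly = 289.36 − (295.56) = -6.20 mGal

-6.2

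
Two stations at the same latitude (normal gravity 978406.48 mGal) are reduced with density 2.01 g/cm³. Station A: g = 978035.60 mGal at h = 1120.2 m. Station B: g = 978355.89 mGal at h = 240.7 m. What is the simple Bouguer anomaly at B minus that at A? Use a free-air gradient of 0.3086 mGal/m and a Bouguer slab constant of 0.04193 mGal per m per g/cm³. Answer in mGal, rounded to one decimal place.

123.0

Δg_SB(A) = 978035.60 − 978406.48 + 0.3086×1120.2 − 0.04193×2.01×1120.2 = -119.60 mGal
Δg_SB(B) = 978355.89 − 978406.48 + 0.3086×240.7 − 0.04193×2.01×240.7 = 3.40 mGal
Difference = 3.40 − (-119.60) = 123.00 mGal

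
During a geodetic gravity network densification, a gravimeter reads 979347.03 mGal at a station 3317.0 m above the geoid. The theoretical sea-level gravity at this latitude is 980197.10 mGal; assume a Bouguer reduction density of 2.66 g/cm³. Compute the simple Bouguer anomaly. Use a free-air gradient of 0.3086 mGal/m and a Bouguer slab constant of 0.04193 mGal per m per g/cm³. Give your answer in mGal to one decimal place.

Free-air correction = 0.3086 × 3317.0 = 1023.63 mGal
Free-air anomaly = 979347.03 − 980197.10 + (1023.63) = 173.56 mGal
Bouguer slab correction = 0.04193 × 2.66 × 3317.0 = 369.96 mGal
Simple Bouguer anomaly = 173.56 − (369.96) = -196.40 mGal

-196.4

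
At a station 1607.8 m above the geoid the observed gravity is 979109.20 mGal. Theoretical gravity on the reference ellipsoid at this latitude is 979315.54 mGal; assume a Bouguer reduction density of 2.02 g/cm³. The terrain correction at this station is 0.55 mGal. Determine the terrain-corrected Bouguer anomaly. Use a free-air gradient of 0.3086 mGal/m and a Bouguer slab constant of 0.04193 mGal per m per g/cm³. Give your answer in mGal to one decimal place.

Free-air correction = 0.3086 × 1607.8 = 496.17 mGal
Free-air anomaly = 979109.20 − 979315.54 + (496.17) = 289.83 mGal
Bouguer slab correction = 0.04193 × 2.02 × 1607.8 = 136.18 mGal
Simple Bouguer anomaly = 289.83 − (136.18) = 153.65 mGal
Complete Bouguer anomaly = 153.65 + 0.55 = 154.20 mGal

154.2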